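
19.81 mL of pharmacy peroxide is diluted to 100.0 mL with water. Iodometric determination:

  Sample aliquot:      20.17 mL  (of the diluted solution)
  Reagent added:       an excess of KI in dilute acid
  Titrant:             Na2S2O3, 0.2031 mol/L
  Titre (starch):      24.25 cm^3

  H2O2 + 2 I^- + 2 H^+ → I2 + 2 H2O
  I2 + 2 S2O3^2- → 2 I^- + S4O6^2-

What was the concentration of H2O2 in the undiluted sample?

n(S2O3^2-) = 0.02425 × 0.2031 = 4.925 × 10^-3 mol
n(I2) = n(S2O3^2-)/2 = 2.463 × 10^-3 mol
n(H2O2) in the aliquot = 2.463 × 10^-3 mol (1:1 ratio)
[H2O2]_dilute = 2.463 × 10^-3 / 0.02017 = 0.1221 mol/L
[H2O2]_original = 0.1221 × 100.0/19.81 = 0.6163 mol/L

0.6163 mol/L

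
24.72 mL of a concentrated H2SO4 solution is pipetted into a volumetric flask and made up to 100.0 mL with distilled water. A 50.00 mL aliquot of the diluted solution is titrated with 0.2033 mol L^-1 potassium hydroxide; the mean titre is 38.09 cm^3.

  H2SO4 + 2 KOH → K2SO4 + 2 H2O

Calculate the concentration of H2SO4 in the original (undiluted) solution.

0.3133 mol/L

n(KOH) = 0.03809 × 0.2033 = 7.744 × 10^-3 mol
From the 1:2 ratio, n(H2SO4) in the aliquot = 1/2 × 7.744 × 10^-3 = 3.872 × 10^-3 mol
[H2SO4]_dilute = 3.872 × 10^-3 / 0.05000 = 0.07744 mol/L
Dilution factor = 100.0 / 24.72 = 4.045
[H2SO4]_stock = 0.07744 × 4.045 = 0.3133 mol/L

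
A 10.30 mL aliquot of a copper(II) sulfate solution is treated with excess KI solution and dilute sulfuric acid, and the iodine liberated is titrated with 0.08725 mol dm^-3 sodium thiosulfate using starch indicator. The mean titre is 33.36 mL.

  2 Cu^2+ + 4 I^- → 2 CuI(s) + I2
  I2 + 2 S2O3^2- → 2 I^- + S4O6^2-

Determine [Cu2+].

0.2826 mol/L

n(S2O3^2-) = 0.03336 × 0.08725 = 2.911 × 10^-3 mol
n(I2) = n(S2O3^2-)/2 = 1.455 × 10^-3 mol
From the 2:1 ratio, n(Cu2+) in the aliquot = 2/1 × 1.455 × 10^-3 = 2.911 × 10^-3 mol
[Cu2+] = 2.911 × 10^-3 / 0.01030 = 0.2826 mol/L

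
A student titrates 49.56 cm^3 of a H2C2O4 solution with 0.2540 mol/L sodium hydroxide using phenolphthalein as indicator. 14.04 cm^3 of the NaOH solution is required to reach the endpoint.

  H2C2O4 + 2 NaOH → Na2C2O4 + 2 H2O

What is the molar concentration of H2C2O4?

n(NaOH) = 0.01404 L × 0.2540 mol/L = 3.566 × 10^-3 mol
From the 1:2 mole ratio, n(H2C2O4) = 1/2 × 3.566 × 10^-3 = 1.783 × 10^-3 mol
[H2C2O4] = 1.783 × 10^-3 mol / 0.04956 L = 0.03598 mol/L

0.03598 mol/L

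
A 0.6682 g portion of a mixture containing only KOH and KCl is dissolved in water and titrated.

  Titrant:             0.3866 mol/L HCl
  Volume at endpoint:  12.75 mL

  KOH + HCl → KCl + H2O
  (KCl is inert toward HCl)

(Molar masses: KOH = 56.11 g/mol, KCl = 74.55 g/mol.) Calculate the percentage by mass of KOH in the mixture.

41.39 %

n(HCl) = 0.01275 × 0.3866 = 4.929 × 10^-3 mol
Let x = n(KOH), y = n(KCl).
Titrant: 1x = 4.929 × 10^-3;  mass: 56.11x + 74.55y = 0.6682
Solving, x = 4.929 × 10^-3 mol, y = 5.253 × 10^-3 mol
mass of KOH = 4.929 × 10^-3 × 56.11 = 0.2766 g
% KOH = 0.2766 / 0.6682 × 100 = 41.39 %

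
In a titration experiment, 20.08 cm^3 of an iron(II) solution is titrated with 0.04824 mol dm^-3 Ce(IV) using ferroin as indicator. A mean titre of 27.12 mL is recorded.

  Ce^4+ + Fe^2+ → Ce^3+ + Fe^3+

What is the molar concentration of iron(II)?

0.06515 mol/L

n(Ce4+) = 0.02712 L × 0.04824 mol/L = 1.308 × 10^-3 mol
n(Fe2+) = 1.308 × 10^-3 mol (1:1 mole ratio)
[Fe2+] = 1.308 × 10^-3 mol / 0.02008 L = 0.06515 mol/L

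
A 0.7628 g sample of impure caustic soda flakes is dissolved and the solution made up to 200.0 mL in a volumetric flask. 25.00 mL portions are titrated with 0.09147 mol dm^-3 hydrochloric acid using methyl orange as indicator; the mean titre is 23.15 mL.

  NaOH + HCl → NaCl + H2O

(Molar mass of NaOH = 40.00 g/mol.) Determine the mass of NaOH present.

0.6776 g

n(HCl) per titration = 0.02315 × 0.09147 = 2.118 × 10^-3 mol
n(NaOH) in each aliquot = 2.118 × 10^-3 mol (1:1 ratio)
n(NaOH) in the whole flask = 2.118 × 10^-3 × 200.0/25.00 = 0.01694 mol
mass of NaOH = 0.01694 × 40.00 = 0.6776 g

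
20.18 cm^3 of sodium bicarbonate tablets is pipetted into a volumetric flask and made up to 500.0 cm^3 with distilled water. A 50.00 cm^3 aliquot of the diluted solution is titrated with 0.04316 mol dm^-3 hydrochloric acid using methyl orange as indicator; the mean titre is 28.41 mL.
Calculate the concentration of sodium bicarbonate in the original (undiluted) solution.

0.6076 mol/L

NaHCO3 + HCl → NaCl + H2O + CO2
n(HCl) = 0.02841 × 0.04316 = 1.226 × 10^-3 mol
n(NaHCO3) in the aliquot = 1.226 × 10^-3 mol (1:1 ratio)
[NaHCO3]_dilute = 1.226 × 10^-3 / 0.05000 = 0.02452 mol/L
Dilution factor = 500.0 / 20.18 = 24.78
[NaHCO3]_stock = 0.02452 × 24.78 = 0.6076 mol/L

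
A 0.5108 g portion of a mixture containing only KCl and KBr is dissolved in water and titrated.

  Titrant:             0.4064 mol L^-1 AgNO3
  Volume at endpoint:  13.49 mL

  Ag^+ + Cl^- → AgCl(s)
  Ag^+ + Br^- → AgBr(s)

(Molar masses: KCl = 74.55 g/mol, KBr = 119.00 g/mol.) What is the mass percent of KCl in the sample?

n(AgNO3) = 0.01349 × 0.4064 = 5.482 × 10^-3 mol
Let x = n(KCl), y = n(KBr).
Titrant: 1x + 1y = 5.482 × 10^-3;  mass: 74.55x + 119.00y = 0.5108
Solving, x = 3.186 × 10^-3 mol, y = 2.297 × 10^-3 mol
mass of KCl = 3.186 × 10^-3 × 74.55 = 0.2375 g
% KCl = 0.2375 / 0.5108 × 100 = 46.49 %

46.49 %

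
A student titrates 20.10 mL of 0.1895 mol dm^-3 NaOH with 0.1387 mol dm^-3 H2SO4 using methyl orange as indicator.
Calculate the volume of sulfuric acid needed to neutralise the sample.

2 NaOH + H2SO4 → Na2SO4 + 2 H2O
n(NaOH) = 0.02010 L × 0.1895 mol/L = 3.809 × 10^-3 mol
From the 1:2 stoichiometry, n(H2SO4) = 1/2 × 3.809 × 10^-3 = 1.904 × 10^-3 mol
V(H2SO4) = 1.904 × 10^-3 mol / 0.1387 mol/L = 0.01373 L = 13.73 mL

13.73 mL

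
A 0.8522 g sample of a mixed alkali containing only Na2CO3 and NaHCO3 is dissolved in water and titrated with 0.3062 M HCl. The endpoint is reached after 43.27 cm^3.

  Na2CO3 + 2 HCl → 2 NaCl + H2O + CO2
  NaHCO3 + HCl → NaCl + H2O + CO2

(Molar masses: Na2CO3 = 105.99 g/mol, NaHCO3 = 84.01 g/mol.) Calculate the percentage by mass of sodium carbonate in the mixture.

n(HCl) = 0.04327 × 0.3062 = 0.01325 mol
Let x = n(Na2CO3), y = n(NaHCO3).
Titrant: 2x + 1y = 0.01325;  mass: 105.99x + 84.01y = 0.8522
Solving, x = 4.206 × 10^-3 mol, y = 4.838 × 10^-3 mol
mass of Na2CO3 = 4.206 × 10^-3 × 105.99 = 0.4457 g
% Na2CO3 = 0.4457 / 0.8522 × 100 = 52.31 %

52.31 %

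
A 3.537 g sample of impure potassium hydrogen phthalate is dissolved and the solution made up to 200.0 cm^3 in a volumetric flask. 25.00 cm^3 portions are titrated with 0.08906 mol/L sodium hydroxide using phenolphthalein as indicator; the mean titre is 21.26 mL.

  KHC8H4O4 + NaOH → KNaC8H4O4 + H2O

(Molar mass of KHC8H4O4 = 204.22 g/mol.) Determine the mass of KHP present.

3.093 g

n(NaOH) per titration = 0.02126 × 0.08906 = 1.893 × 10^-3 mol
n(KHC8H4O4) in each aliquot = 1.893 × 10^-3 mol (1:1 ratio)
n(KHC8H4O4) in the whole flask = 1.893 × 10^-3 × 200.0/25.00 = 0.01515 mol
mass of KHC8H4O4 = 0.01515 × 204.22 = 3.093 g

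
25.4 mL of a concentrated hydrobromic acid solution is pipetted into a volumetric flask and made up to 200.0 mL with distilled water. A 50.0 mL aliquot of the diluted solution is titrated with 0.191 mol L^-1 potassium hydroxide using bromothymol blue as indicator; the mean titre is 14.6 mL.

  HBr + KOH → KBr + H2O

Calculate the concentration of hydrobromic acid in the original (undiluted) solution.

0.439 mol/L

n(KOH) = 0.0146 × 0.191 = 2.79 × 10^-3 mol
n(HBr) in the aliquot = 2.79 × 10^-3 mol (1:1 ratio)
[HBr]_dilute = 2.79 × 10^-3 / 0.0500 = 0.0558 mol/L
Dilution factor = 200.0 / 25.4 = 7.874
[HBr]_stock = 0.0558 × 7.874 = 0.439 mol/L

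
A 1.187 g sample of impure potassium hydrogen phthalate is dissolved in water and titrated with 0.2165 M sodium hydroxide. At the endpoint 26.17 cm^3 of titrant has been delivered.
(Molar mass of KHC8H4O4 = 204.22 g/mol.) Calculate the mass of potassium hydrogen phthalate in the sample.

KHC8H4O4 + NaOH → KNaC8H4O4 + H2O
n(NaOH) = 0.02617 L × 0.2165 mol/L = 5.666 × 10^-3 mol
n(KHC8H4O4) = 5.666 × 10^-3 mol (1:1 ratio)
mass of KHC8H4O4 = 5.666 × 10^-3 × 204.22 g/mol = 1.157 g

1.157 g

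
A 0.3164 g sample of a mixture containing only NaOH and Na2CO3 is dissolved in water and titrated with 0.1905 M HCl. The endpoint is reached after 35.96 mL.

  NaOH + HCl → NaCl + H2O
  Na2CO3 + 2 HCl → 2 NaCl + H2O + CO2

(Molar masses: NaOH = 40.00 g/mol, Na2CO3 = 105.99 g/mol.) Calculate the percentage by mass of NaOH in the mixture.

45.37 %

n(HCl) = 0.03596 × 0.1905 = 6.850 × 10^-3 mol
Let x = n(NaOH), y = n(Na2CO3).
Titrant: 1x + 2y = 6.850 × 10^-3;  mass: 40.00x + 105.99y = 0.3164
Solving, x = 3.589 × 10^-3 mol, y = 1.631 × 10^-3 mol
mass of NaOH = 3.589 × 10^-3 × 40.00 = 0.1436 g
% NaOH = 0.1436 / 0.3164 × 100 = 45.37 %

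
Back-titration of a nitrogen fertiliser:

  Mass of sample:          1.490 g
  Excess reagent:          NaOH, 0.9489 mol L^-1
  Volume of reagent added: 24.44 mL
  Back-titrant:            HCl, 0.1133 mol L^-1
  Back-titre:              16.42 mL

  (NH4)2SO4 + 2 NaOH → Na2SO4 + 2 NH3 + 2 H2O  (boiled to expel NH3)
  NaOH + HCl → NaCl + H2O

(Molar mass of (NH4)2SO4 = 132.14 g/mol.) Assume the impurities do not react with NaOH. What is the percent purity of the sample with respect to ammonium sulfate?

94.59 %

n(NaOH) added = 0.02444 × 0.9489 = 0.02319 mol
n(HCl) used in back-titration = 0.01642 × 0.1133 = 1.860 × 10^-3 mol
n(NaOH) left over = 1.860 × 10^-3 mol (1:1 ratio)
n(NaOH) consumed by analyte = 0.02319 − 1.860 × 10^-3 = 0.02133 mol
From the 1:2 ratio, n((NH4)2SO4) = 1/2 × 0.02133 = 0.01067 mol
mass of (NH4)2SO4 = 0.01067 × 132.14 = 1.409 g
% (NH4)2SO4 = 1.409 / 1.490 × 100 = 94.59 %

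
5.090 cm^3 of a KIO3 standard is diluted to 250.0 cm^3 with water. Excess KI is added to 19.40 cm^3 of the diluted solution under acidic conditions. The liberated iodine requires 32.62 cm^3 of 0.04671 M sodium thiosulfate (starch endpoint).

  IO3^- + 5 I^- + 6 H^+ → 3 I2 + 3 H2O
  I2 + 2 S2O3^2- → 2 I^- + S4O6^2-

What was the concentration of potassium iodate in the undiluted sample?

0.6429 M

n(S2O3^2-) = 0.03262 × 0.04671 = 1.524 × 10^-3 mol
n(I2) = n(S2O3^2-)/2 = 7.618 × 10^-4 mol
From the 1:3 ratio, n(IO3^-) in the aliquot = 1/3 × 7.618 × 10^-4 = 2.539 × 10^-4 mol
[IO3^-]_dilute = 2.539 × 10^-4 / 0.01940 = 0.01309 mol/L
[IO3^-]_original = 0.01309 × 250.0/5.090 = 0.6429 mol/L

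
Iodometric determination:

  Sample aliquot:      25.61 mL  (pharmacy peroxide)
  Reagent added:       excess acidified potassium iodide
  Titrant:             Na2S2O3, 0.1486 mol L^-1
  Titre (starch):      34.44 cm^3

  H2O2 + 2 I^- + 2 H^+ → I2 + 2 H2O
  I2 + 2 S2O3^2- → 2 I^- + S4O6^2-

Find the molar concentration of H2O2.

0.09992 mol/L

n(S2O3^2-) = 0.03444 × 0.1486 = 5.118 × 10^-3 mol
n(I2) = n(S2O3^2-)/2 = 2.559 × 10^-3 mol
n(H2O2) in the aliquot = 2.559 × 10^-3 mol (1:1 ratio)
[H2O2] = 2.559 × 10^-3 / 0.02561 = 0.09992 mol/L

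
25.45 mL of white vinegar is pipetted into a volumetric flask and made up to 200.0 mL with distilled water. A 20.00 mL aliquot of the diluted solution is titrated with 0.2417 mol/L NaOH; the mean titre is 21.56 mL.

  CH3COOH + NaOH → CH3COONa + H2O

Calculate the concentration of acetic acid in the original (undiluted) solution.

n(NaOH) = 0.02156 × 0.2417 = 5.211 × 10^-3 mol
n(CH3COOH) in the aliquot = 5.211 × 10^-3 mol (1:1 ratio)
[CH3COOH]_dilute = 5.211 × 10^-3 / 0.02000 = 0.2606 mol/L
Dilution factor = 200.0 / 25.45 = 7.859
[CH3COOH]_stock = 0.2606 × 7.859 = 2.048 mol/L

2.048 mol/L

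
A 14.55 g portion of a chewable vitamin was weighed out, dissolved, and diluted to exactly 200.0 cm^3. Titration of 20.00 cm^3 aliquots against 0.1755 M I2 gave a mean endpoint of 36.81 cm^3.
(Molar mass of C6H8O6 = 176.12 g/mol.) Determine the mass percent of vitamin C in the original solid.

78.20 %

C6H8O6 + I2 → C6H6O6 + 2 HI
n(I2) per titration = 0.03681 × 0.1755 = 6.460 × 10^-3 mol
n(C6H8O6) in each aliquot = 6.460 × 10^-3 mol (1:1 ratio)
n(C6H8O6) in the whole flask = 6.460 × 10^-3 × 200.0/20.00 = 0.06460 mol
mass of C6H8O6 = 0.06460 × 176.12 = 11.38 g
% C6H8O6 = 11.38 / 14.55 × 100 = 78.20 %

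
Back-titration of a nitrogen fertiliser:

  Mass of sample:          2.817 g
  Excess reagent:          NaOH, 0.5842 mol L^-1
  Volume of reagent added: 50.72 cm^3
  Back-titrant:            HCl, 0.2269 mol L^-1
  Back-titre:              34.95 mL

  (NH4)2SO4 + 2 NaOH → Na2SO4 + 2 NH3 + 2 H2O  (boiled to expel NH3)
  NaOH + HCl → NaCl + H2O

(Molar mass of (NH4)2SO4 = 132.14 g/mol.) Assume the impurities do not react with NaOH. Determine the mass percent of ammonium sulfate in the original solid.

n(NaOH) added = 0.05072 × 0.5842 = 0.02963 mol
n(HCl) used in back-titration = 0.03495 × 0.2269 = 7.930 × 10^-3 mol
n(NaOH) left over = 7.930 × 10^-3 mol (1:1 ratio)
n(NaOH) consumed by analyte = 0.02963 − 7.930 × 10^-3 = 0.02170 mol
From the 1:2 ratio, n((NH4)2SO4) = 1/2 × 0.02170 = 0.01085 mol
mass of (NH4)2SO4 = 0.01085 × 132.14 = 1.434 g
% (NH4)2SO4 = 1.434 / 2.817 × 100 = 50.90 %

50.90 %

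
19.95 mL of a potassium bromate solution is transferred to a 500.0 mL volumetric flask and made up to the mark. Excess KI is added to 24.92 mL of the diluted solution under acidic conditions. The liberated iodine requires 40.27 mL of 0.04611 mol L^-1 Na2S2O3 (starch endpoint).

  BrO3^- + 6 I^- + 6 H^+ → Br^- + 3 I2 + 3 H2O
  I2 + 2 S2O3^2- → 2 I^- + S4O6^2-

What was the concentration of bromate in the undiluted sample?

0.3112 mol/L

n(S2O3^2-) = 0.04027 × 0.04611 = 1.857 × 10^-3 mol
n(I2) = n(S2O3^2-)/2 = 9.284 × 10^-4 mol
From the 1:3 ratio, n(BrO3^-) in the aliquot = 1/3 × 9.284 × 10^-4 = 3.095 × 10^-4 mol
[BrO3^-]_dilute = 3.095 × 10^-4 / 0.02492 = 0.01242 mol/L
[BrO3^-]_original = 0.01242 × 500.0/19.95 = 0.3112 mol/L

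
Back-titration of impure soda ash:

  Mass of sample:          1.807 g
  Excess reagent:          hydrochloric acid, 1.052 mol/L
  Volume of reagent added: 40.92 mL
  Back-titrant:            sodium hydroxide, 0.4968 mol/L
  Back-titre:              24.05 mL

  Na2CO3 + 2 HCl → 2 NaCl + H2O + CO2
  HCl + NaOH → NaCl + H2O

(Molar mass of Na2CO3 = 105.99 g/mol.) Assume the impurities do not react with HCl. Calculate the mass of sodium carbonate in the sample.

n(HCl) added = 0.04092 × 1.052 = 0.04305 mol
n(NaOH) used in back-titration = 0.02405 × 0.4968 = 0.01195 mol
n(HCl) left over = 0.01195 mol (1:1 ratio)
n(HCl) consumed by analyte = 0.04305 − 0.01195 = 0.03110 mol
From the 1:2 ratio, n(Na2CO3) = 1/2 × 0.03110 = 0.01555 mol
mass of Na2CO3 = 0.01555 × 105.99 = 1.648 g

1.648 g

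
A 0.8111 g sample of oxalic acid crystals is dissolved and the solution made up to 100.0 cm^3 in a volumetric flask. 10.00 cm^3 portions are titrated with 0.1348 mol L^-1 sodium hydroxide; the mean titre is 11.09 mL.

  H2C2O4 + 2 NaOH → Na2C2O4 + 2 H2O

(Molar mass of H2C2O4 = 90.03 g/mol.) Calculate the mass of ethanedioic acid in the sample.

n(NaOH) per titration = 0.01109 × 0.1348 = 1.495 × 10^-3 mol
From the 1:2 ratio, n(H2C2O4) in each aliquot = 1/2 × 1.495 × 10^-3 = 7.475 × 10^-4 mol
n(H2C2O4) in the whole flask = 7.475 × 10^-4 × 100.0/10.00 = 7.475 × 10^-3 mol
mass of H2C2O4 = 7.475 × 10^-3 × 90.03 = 0.6729 g

0.6729 g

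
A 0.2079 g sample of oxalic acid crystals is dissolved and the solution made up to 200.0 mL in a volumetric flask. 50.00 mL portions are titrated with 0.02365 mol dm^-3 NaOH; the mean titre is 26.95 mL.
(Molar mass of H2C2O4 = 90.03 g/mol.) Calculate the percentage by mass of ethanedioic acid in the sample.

H2C2O4 + 2 NaOH → Na2C2O4 + 2 H2O
n(NaOH) per titration = 0.02695 × 0.02365 = 6.374 × 10^-4 mol
From the 1:2 ratio, n(H2C2O4) in each aliquot = 1/2 × 6.374 × 10^-4 = 3.187 × 10^-4 mol
n(H2C2O4) in the whole flask = 3.187 × 10^-4 × 200.0/50.00 = 1.275 × 10^-3 mol
mass of H2C2O4 = 1.275 × 10^-3 × 90.03 = 0.1148 g
% H2C2O4 = 0.1148 / 0.2079 × 100 = 55.20 %

55.20 %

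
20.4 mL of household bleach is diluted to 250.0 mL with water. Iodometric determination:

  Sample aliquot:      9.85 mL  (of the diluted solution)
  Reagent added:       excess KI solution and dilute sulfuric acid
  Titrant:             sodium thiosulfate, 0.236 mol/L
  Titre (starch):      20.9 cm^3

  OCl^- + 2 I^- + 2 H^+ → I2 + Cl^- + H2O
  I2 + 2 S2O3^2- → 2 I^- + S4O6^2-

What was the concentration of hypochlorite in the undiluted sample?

n(S2O3^2-) = 0.0209 × 0.236 = 4.93 × 10^-3 mol
n(I2) = n(S2O3^2-)/2 = 2.47 × 10^-3 mol
n(OCl^-) in the aliquot = 2.47 × 10^-3 mol (1:1 ratio)
[OCl^-]_dilute = 2.47 × 10^-3 / 0.00985 = 0.250 mol/L
[OCl^-]_original = 0.250 × 250.0/20.4 = 3.07 mol/L

3.07 mol/L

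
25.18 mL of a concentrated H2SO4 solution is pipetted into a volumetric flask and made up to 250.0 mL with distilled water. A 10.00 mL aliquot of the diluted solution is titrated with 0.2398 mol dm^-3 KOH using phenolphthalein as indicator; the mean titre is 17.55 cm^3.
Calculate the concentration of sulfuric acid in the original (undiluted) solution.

H2SO4 + 2 KOH → K2SO4 + 2 H2O
n(KOH) = 0.01755 × 0.2398 = 4.208 × 10^-3 mol
From the 1:2 ratio, n(H2SO4) in the aliquot = 1/2 × 4.208 × 10^-3 = 2.104 × 10^-3 mol
[H2SO4]_dilute = 2.104 × 10^-3 / 0.01000 = 0.2104 mol/L
Dilution factor = 250.0 / 25.18 = 9.929
[H2SO4]_stock = 0.2104 × 9.929 = 2.089 mol/L

2.089 mol/L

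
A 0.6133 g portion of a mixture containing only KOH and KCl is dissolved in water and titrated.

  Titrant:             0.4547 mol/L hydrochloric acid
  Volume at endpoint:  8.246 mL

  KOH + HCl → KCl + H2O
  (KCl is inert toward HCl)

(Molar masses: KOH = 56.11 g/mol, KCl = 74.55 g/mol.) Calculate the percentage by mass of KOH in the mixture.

n(HCl) = 0.008246 × 0.4547 = 3.749 × 10^-3 mol
Let x = n(KOH), y = n(KCl).
Titrant: 1x = 3.749 × 10^-3;  mass: 56.11x + 74.55y = 0.6133
Solving, x = 3.749 × 10^-3 mol, y = 5.405 × 10^-3 mol
mass of KOH = 3.749 × 10^-3 × 56.11 = 0.2104 g
% KOH = 0.2104 / 0.6133 × 100 = 34.30 %

34.30 %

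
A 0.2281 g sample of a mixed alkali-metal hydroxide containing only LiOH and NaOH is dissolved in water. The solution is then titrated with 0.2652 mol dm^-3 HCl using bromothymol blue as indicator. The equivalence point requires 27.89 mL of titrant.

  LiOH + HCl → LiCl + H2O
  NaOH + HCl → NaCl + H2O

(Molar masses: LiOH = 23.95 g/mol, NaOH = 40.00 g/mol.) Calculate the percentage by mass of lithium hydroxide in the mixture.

44.33 %

n(HCl) = 0.02789 × 0.2652 = 7.396 × 10^-3 mol
Let x = n(LiOH), y = n(NaOH).
Titrant: 1x + 1y = 7.396 × 10^-3;  mass: 23.95x + 40.00y = 0.2281
Solving, x = 4.222 × 10^-3 mol, y = 3.175 × 10^-3 mol
mass of LiOH = 4.222 × 10^-3 × 23.95 = 0.1011 g
% LiOH = 0.1011 / 0.2281 × 100 = 44.33 %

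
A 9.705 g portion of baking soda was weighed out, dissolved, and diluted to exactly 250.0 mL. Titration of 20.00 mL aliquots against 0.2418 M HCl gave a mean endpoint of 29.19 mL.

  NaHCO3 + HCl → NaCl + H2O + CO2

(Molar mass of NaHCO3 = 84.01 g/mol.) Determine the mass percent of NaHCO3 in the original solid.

n(HCl) per titration = 0.02919 × 0.2418 = 7.058 × 10^-3 mol
n(NaHCO3) in each aliquot = 7.058 × 10^-3 mol (1:1 ratio)
n(NaHCO3) in the whole flask = 7.058 × 10^-3 × 250.0/20.00 = 0.08823 mol
mass of NaHCO3 = 0.08823 × 84.01 = 7.412 g
% NaHCO3 = 7.412 / 9.705 × 100 = 76.37 %

76.37 %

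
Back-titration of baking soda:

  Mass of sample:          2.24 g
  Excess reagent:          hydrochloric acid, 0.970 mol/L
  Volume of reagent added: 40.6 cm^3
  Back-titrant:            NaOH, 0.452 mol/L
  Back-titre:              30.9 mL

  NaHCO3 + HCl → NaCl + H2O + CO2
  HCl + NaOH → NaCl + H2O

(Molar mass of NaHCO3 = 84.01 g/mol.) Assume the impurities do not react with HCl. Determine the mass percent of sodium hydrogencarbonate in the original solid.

95.3 %

n(HCl) added = 0.0406 × 0.970 = 0.0394 mol
n(NaOH) used in back-titration = 0.0309 × 0.452 = 0.0140 mol
n(HCl) left over = 0.0140 mol (1:1 ratio)
n(HCl) consumed by analyte = 0.0394 − 0.0140 = 0.0254 mol
n(NaHCO3) = 0.0254 mol (1:1 ratio)
mass of NaHCO3 = 0.0254 × 84.01 = 2.14 g
% NaHCO3 = 2.14 / 2.24 × 100 = 95.3 %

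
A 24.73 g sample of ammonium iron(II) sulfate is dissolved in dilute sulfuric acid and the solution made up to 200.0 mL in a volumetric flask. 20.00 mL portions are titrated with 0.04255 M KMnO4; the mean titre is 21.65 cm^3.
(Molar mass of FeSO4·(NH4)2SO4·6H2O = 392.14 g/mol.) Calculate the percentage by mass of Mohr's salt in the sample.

73.04 %

MnO4^- + 5 Fe^2+ + 8 H^+ → Mn^2+ + 5 Fe^3+ + 4 H2O
n(KMnO4) per titration = 0.02165 × 0.04255 = 9.212 × 10^-4 mol
From the 5:1 ratio, n(FeSO4·(NH4)2SO4·6H2O) in each aliquot = 5/1 × 9.212 × 10^-4 = 4.606 × 10^-3 mol
n(FeSO4·(NH4)2SO4·6H2O) in the whole flask = 4.606 × 10^-3 × 200.0/20.00 = 0.04606 mol
mass of FeSO4·(NH4)2SO4·6H2O = 0.04606 × 392.14 = 18.06 g
% FeSO4·(NH4)2SO4·6H2O = 18.06 / 24.73 × 100 = 73.04 %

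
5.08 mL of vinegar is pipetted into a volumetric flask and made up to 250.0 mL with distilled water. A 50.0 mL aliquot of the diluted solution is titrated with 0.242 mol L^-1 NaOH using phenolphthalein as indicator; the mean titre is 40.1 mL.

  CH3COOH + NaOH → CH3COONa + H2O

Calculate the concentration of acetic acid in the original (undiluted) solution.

n(NaOH) = 0.0401 × 0.242 = 9.70 × 10^-3 mol
n(CH3COOH) in the aliquot = 9.70 × 10^-3 mol (1:1 ratio)
[CH3COOH]_dilute = 9.70 × 10^-3 / 0.0500 = 0.194 mol/L
Dilution factor = 250.0 / 5.08 = 49.21
[CH3COOH]_stock = 0.194 × 49.21 = 9.55 mol/L

9.55 mol/L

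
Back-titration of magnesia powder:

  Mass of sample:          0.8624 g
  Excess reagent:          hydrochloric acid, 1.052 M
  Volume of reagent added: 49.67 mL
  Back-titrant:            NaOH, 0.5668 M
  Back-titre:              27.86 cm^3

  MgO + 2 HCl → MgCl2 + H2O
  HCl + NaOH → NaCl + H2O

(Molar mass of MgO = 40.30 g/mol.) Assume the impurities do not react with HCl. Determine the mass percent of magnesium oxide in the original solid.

n(HCl) added = 0.04967 × 1.052 = 0.05225 mol
n(NaOH) used in back-titration = 0.02786 × 0.5668 = 0.01579 mol
n(HCl) left over = 0.01579 mol (1:1 ratio)
n(HCl) consumed by analyte = 0.05225 − 0.01579 = 0.03646 mol
From the 1:2 ratio, n(MgO) = 1/2 × 0.03646 = 0.01823 mol
mass of MgO = 0.01823 × 40.30 = 0.7347 g
% MgO = 0.7347 / 0.8624 × 100 = 85.19 %

85.19 %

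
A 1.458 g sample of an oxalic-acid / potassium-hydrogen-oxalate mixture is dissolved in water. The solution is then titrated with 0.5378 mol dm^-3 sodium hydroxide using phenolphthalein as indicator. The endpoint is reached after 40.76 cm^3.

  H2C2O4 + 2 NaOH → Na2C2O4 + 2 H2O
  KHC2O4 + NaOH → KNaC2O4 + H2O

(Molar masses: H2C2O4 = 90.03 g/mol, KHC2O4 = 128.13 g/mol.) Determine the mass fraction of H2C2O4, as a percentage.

n(NaOH) = 0.04076 × 0.5378 = 0.02192 mol
Let x = n(H2C2O4), y = n(KHC2O4).
Titrant: 2x + 1y = 0.02192;  mass: 90.03x + 128.13y = 1.458
Solving, x = 8.126 × 10^-3 mol, y = 5.670 × 10^-3 mol
mass of H2C2O4 = 8.126 × 10^-3 × 90.03 = 0.7315 g
% H2C2O4 = 0.7315 / 1.458 × 100 = 50.17 %

50.17 %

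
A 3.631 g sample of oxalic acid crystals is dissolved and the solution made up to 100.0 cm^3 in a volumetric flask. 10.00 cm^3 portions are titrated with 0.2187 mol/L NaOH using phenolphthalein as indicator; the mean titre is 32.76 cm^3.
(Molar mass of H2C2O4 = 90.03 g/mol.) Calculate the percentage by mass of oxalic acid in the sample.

88.82 %

H2C2O4 + 2 NaOH → Na2C2O4 + 2 H2O
n(NaOH) per titration = 0.03276 × 0.2187 = 7.165 × 10^-3 mol
From the 1:2 ratio, n(H2C2O4) in each aliquot = 1/2 × 7.165 × 10^-3 = 3.582 × 10^-3 mol
n(H2C2O4) in the whole flask = 3.582 × 10^-3 × 100.0/10.00 = 0.03582 mol
mass of H2C2O4 = 0.03582 × 90.03 = 3.225 g
% H2C2O4 = 3.225 / 3.631 × 100 = 88.82 %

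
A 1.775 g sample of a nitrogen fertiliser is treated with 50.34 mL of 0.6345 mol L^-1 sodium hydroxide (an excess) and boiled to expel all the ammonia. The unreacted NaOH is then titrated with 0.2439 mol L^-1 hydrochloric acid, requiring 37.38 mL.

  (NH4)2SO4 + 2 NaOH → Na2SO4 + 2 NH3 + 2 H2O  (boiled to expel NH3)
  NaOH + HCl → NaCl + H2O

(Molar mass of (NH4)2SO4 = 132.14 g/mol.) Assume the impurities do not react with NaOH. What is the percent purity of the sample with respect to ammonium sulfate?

n(NaOH) added = 0.05034 × 0.6345 = 0.03194 mol
n(HCl) used in back-titration = 0.03738 × 0.2439 = 9.117 × 10^-3 mol
n(NaOH) left over = 9.117 × 10^-3 mol (1:1 ratio)
n(NaOH) consumed by analyte = 0.03194 − 9.117 × 10^-3 = 0.02282 mol
From the 1:2 ratio, n((NH4)2SO4) = 1/2 × 0.02282 = 0.01141 mol
mass of (NH4)2SO4 = 0.01141 × 132.14 = 1.508 g
% (NH4)2SO4 = 1.508 / 1.775 × 100 = 84.96 %

84.96 %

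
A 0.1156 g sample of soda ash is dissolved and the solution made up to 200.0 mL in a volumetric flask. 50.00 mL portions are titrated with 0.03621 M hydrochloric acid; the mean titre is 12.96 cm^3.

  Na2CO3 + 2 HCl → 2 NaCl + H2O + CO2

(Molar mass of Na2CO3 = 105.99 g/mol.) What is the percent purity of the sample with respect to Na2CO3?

86.05 %

n(HCl) per titration = 0.01296 × 0.03621 = 4.693 × 10^-4 mol
From the 1:2 ratio, n(Na2CO3) in each aliquot = 1/2 × 4.693 × 10^-4 = 2.346 × 10^-4 mol
n(Na2CO3) in the whole flask = 2.346 × 10^-4 × 200.0/50.00 = 9.386 × 10^-4 mol
mass of Na2CO3 = 9.386 × 10^-4 × 105.99 = 0.09948 g
% Na2CO3 = 0.09948 / 0.1156 × 100 = 86.05 %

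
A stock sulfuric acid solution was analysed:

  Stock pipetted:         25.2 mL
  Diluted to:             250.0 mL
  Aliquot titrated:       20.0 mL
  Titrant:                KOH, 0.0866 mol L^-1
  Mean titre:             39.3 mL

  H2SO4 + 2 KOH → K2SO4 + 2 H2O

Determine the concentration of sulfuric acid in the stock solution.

0.844 mol/L

n(KOH) = 0.0393 × 0.0866 = 3.40 × 10^-3 mol
From the 1:2 ratio, n(H2SO4) in the aliquot = 1/2 × 3.40 × 10^-3 = 1.70 × 10^-3 mol
[H2SO4]_dilute = 1.70 × 10^-3 / 0.0200 = 0.0851 mol/L
Dilution factor = 250.0 / 25.2 = 9.921
[H2SO4]_stock = 0.0851 × 9.921 = 0.844 mol/L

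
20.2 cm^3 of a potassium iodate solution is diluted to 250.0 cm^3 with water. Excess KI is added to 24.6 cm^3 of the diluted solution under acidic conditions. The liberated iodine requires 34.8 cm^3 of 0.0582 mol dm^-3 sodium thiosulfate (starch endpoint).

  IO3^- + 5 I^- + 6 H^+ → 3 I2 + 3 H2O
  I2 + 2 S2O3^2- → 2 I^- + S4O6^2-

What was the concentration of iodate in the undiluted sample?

0.170 mol/L

n(S2O3^2-) = 0.0348 × 0.0582 = 2.03 × 10^-3 mol
n(I2) = n(S2O3^2-)/2 = 1.01 × 10^-3 mol
From the 1:3 ratio, n(IO3^-) in the aliquot = 1/3 × 1.01 × 10^-3 = 3.38 × 10^-4 mol
[IO3^-]_dilute = 3.38 × 10^-4 / 0.0246 = 0.0137 mol/L
[IO3^-]_original = 0.0137 × 250.0/20.2 = 0.170 mol/L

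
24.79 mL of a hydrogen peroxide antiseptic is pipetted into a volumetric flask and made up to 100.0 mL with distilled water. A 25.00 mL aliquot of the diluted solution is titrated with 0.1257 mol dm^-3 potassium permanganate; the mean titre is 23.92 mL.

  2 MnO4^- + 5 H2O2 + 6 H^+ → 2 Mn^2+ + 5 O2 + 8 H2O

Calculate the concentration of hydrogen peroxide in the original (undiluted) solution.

1.213 mol/L

n(KMnO4) = 0.02392 × 0.1257 = 3.007 × 10^-3 mol
From the 5:2 ratio, n(H2O2) in the aliquot = 5/2 × 3.007 × 10^-3 = 7.517 × 10^-3 mol
[H2O2]_dilute = 7.517 × 10^-3 / 0.02500 = 0.3007 mol/L
Dilution factor = 100.0 / 24.79 = 4.034
[H2O2]_stock = 0.3007 × 4.034 = 1.213 mol/L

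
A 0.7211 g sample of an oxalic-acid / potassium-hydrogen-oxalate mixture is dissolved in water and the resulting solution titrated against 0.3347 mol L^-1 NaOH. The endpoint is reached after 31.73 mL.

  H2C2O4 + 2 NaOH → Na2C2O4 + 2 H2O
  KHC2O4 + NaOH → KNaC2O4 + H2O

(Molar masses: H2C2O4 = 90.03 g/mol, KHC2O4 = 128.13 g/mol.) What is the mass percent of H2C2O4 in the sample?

48.04 %

n(NaOH) = 0.03173 × 0.3347 = 0.01062 mol
Let x = n(H2C2O4), y = n(KHC2O4).
Titrant: 2x + 1y = 0.01062;  mass: 90.03x + 128.13y = 0.7211
Solving, x = 3.848 × 10^-3 mol, y = 2.924 × 10^-3 mol
mass of H2C2O4 = 3.848 × 10^-3 × 90.03 = 0.3464 g
% H2C2O4 = 0.3464 / 0.7211 × 100 = 48.04 %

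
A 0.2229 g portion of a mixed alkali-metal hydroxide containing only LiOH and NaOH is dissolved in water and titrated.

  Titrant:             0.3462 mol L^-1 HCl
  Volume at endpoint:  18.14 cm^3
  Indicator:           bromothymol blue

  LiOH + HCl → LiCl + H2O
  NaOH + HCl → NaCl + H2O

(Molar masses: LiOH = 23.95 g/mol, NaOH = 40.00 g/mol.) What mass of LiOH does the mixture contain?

0.04223 g

n(HCl) = 0.01814 × 0.3462 = 6.280 × 10^-3 mol
Let x = n(LiOH), y = n(NaOH).
Titrant: 1x + 1y = 6.280 × 10^-3;  mass: 23.95x + 40.00y = 0.2229
Solving, x = 1.763 × 10^-3 mol, y = 4.517 × 10^-3 mol
mass of LiOH = 1.763 × 10^-3 × 23.95 = 0.04223 g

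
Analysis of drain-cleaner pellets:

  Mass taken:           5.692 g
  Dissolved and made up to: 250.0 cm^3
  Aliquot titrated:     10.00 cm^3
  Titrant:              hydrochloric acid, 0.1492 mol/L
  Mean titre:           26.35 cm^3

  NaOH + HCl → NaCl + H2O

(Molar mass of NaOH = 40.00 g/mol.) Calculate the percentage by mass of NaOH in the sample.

69.07 %

n(HCl) per titration = 0.02635 × 0.1492 = 3.931 × 10^-3 mol
n(NaOH) in each aliquot = 3.931 × 10^-3 mol (1:1 ratio)
n(NaOH) in the whole flask = 3.931 × 10^-3 × 250.0/10.00 = 0.09829 mol
mass of NaOH = 0.09829 × 40.00 = 3.931 g
% NaOH = 3.931 / 5.692 × 100 = 69.07 %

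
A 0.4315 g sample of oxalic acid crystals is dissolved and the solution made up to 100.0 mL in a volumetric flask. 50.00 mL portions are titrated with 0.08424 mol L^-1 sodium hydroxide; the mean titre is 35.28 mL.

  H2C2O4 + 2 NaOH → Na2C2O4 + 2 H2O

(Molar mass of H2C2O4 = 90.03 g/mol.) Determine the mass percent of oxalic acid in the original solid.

62.01 %

n(NaOH) per titration = 0.03528 × 0.08424 = 2.972 × 10^-3 mol
From the 1:2 ratio, n(H2C2O4) in each aliquot = 1/2 × 2.972 × 10^-3 = 1.486 × 10^-3 mol
n(H2C2O4) in the whole flask = 1.486 × 10^-3 × 100.0/50.00 = 2.972 × 10^-3 mol
mass of H2C2O4 = 2.972 × 10^-3 × 90.03 = 0.2676 g
% H2C2O4 = 0.2676 / 0.4315 × 100 = 62.01 %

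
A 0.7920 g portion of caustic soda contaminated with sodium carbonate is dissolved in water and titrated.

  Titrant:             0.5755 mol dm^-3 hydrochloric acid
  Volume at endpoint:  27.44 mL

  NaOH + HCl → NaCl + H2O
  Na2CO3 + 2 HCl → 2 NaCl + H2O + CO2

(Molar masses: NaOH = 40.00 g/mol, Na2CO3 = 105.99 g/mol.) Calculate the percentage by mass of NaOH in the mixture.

17.44 %

n(HCl) = 0.02744 × 0.5755 = 0.01579 mol
Let x = n(NaOH), y = n(Na2CO3).
Titrant: 1x + 2y = 0.01579;  mass: 40.00x + 105.99y = 0.7920
Solving, x = 3.454 × 10^-3 mol, y = 6.169 × 10^-3 mol
mass of NaOH = 3.454 × 10^-3 × 40.00 = 0.1382 g
% NaOH = 0.1382 / 0.7920 × 100 = 17.44 %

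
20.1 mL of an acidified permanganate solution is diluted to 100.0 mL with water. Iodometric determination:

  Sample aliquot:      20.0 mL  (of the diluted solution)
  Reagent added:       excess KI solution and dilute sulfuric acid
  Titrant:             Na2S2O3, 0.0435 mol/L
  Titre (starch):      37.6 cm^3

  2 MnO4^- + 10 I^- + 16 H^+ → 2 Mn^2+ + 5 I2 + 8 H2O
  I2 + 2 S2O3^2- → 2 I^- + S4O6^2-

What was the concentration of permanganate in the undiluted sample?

0.0814 mol/L

n(S2O3^2-) = 0.0376 × 0.0435 = 1.64 × 10^-3 mol
n(I2) = n(S2O3^2-)/2 = 8.18 × 10^-4 mol
From the 2:5 ratio, n(MnO4^-) in the aliquot = 2/5 × 8.18 × 10^-4 = 3.27 × 10^-4 mol
[MnO4^-]_dilute = 3.27 × 10^-4 / 0.0200 = 0.0164 mol/L
[MnO4^-]_original = 0.0164 × 100.0/20.1 = 0.0814 mol/L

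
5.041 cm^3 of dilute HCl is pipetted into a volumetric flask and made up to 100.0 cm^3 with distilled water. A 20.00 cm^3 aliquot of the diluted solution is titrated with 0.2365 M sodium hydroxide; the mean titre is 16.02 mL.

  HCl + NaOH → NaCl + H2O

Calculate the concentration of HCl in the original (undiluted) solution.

3.758 M

n(NaOH) = 0.01602 × 0.2365 = 3.789 × 10^-3 mol
n(HCl) in the aliquot = 3.789 × 10^-3 mol (1:1 ratio)
[HCl]_dilute = 3.789 × 10^-3 / 0.02000 = 0.1894 mol/L
Dilution factor = 100.0 / 5.041 = 19.84
[HCl]_stock = 0.1894 × 19.84 = 3.758 mol/L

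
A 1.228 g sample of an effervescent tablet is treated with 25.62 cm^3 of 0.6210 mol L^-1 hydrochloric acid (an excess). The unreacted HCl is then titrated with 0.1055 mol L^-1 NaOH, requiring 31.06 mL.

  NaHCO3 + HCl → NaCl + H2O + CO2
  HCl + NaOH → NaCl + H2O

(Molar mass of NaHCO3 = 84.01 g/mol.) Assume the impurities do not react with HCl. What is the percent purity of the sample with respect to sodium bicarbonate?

n(HCl) added = 0.02562 × 0.6210 = 0.01591 mol
n(NaOH) used in back-titration = 0.03106 × 0.1055 = 3.277 × 10^-3 mol
n(HCl) left over = 3.277 × 10^-3 mol (1:1 ratio)
n(HCl) consumed by analyte = 0.01591 − 3.277 × 10^-3 = 0.01263 mol
n(NaHCO3) = 0.01263 mol (1:1 ratio)
mass of NaHCO3 = 0.01263 × 84.01 = 1.061 g
% NaHCO3 = 1.061 / 1.228 × 100 = 86.43 %

86.43 %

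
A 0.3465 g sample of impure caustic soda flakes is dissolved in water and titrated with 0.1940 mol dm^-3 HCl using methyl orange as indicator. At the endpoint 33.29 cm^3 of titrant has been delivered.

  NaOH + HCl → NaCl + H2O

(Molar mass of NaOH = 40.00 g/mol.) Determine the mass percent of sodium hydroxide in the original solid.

74.55 %

n(HCl) = 0.03329 L × 0.1940 mol/L = 6.458 × 10^-3 mol
n(NaOH) = 6.458 × 10^-3 mol (1:1 ratio)
mass of NaOH = 6.458 × 10^-3 × 40.00 g/mol = 0.2583 g
% NaOH = 0.2583 / 0.3465 × 100 = 74.55 %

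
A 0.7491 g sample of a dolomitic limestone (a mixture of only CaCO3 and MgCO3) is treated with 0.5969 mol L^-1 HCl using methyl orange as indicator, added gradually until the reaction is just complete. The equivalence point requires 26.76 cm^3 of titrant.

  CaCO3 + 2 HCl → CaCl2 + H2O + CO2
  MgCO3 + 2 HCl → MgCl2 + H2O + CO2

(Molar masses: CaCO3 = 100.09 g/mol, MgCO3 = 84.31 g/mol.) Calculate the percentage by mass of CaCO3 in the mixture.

n(HCl) = 0.02676 × 0.5969 = 0.01597 mol
Let x = n(CaCO3), y = n(MgCO3).
Titrant: 2x + 2y = 0.01597;  mass: 100.09x + 84.31y = 0.7491
Solving, x = 4.801 × 10^-3 mol, y = 3.186 × 10^-3 mol
mass of CaCO3 = 4.801 × 10^-3 × 100.09 = 0.4805 g
% CaCO3 = 0.4805 / 0.7491 × 100 = 64.15 %

64.15 %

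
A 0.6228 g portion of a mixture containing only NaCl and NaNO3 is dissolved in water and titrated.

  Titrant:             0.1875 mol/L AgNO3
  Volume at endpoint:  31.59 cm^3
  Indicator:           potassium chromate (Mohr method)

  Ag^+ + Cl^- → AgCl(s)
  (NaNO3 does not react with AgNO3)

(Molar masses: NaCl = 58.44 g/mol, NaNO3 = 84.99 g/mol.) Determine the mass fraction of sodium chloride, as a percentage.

n(AgNO3) = 0.03159 × 0.1875 = 5.923 × 10^-3 mol
Let x = n(NaCl), y = n(NaNO3).
Titrant: 1x = 5.923 × 10^-3;  mass: 58.44x + 84.99y = 0.6228
Solving, x = 5.923 × 10^-3 mol, y = 3.255 × 10^-3 mol
mass of NaCl = 5.923 × 10^-3 × 58.44 = 0.3461 g
% NaCl = 0.3461 / 0.6228 × 100 = 55.58 %

55.58 %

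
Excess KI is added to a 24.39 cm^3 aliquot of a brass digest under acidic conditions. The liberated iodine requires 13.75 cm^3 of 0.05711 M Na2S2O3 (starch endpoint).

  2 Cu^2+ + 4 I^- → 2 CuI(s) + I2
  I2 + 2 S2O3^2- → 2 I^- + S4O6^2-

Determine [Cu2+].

0.03220 M

n(S2O3^2-) = 0.01375 × 0.05711 = 7.853 × 10^-4 mol
n(I2) = n(S2O3^2-)/2 = 3.926 × 10^-4 mol
From the 2:1 ratio, n(Cu2+) in the aliquot = 2/1 × 3.926 × 10^-4 = 7.853 × 10^-4 mol
[Cu2+] = 7.853 × 10^-4 / 0.02439 = 0.03220 mol/L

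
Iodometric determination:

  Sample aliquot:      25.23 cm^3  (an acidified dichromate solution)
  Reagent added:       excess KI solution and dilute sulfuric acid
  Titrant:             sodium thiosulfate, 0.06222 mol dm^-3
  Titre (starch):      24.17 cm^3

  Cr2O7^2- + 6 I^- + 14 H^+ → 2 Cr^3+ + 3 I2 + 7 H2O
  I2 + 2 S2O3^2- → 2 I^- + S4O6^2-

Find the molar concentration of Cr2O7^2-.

n(S2O3^2-) = 0.02417 × 0.06222 = 1.504 × 10^-3 mol
n(I2) = n(S2O3^2-)/2 = 7.519 × 10^-4 mol
From the 1:3 ratio, n(Cr2O7^2-) in the aliquot = 1/3 × 7.519 × 10^-4 = 2.506 × 10^-4 mol
[Cr2O7^2-] = 2.506 × 10^-4 / 0.02523 = 0.009934 mol/L

0.009934 mol/L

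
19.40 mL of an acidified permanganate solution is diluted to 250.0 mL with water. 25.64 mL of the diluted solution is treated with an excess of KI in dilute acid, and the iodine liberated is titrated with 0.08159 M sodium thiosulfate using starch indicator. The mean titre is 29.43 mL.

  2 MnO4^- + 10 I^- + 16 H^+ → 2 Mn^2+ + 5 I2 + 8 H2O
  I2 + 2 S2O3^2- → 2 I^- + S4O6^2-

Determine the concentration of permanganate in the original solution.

0.2414 M

n(S2O3^2-) = 0.02943 × 0.08159 = 2.401 × 10^-3 mol
n(I2) = n(S2O3^2-)/2 = 1.201 × 10^-3 mol
From the 2:5 ratio, n(MnO4^-) in the aliquot = 2/5 × 1.201 × 10^-3 = 4.802 × 10^-4 mol
[MnO4^-]_dilute = 4.802 × 10^-4 / 0.02564 = 0.01873 mol/L
[MnO4^-]_original = 0.01873 × 250.0/19.40 = 0.2414 mol/L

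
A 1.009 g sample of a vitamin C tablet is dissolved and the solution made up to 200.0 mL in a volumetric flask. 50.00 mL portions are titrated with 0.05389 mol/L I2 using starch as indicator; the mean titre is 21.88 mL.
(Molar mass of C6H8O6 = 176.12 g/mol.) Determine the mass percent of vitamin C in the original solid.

82.33 %

C6H8O6 + I2 → C6H6O6 + 2 HI
n(I2) per titration = 0.02188 × 0.05389 = 1.179 × 10^-3 mol
n(C6H8O6) in each aliquot = 1.179 × 10^-3 mol (1:1 ratio)
n(C6H8O6) in the whole flask = 1.179 × 10^-3 × 200.0/50.00 = 4.716 × 10^-3 mol
mass of C6H8O6 = 4.716 × 10^-3 × 176.12 = 0.8307 g
% C6H8O6 = 0.8307 / 1.009 × 100 = 82.33 %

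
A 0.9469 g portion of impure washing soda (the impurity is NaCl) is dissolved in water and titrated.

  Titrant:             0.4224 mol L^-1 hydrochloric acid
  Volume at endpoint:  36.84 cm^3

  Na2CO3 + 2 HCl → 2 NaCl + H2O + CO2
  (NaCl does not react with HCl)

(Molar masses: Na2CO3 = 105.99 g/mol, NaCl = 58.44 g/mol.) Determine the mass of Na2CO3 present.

n(HCl) = 0.03684 × 0.4224 = 0.01556 mol
Let x = n(Na2CO3), y = n(NaCl).
Titrant: 2x = 0.01556;  mass: 105.99x + 58.44y = 0.9469
Solving, x = 7.781 × 10^-3 mol, y = 2.092 × 10^-3 mol
mass of Na2CO3 = 7.781 × 10^-3 × 105.99 = 0.8247 g

0.8247 g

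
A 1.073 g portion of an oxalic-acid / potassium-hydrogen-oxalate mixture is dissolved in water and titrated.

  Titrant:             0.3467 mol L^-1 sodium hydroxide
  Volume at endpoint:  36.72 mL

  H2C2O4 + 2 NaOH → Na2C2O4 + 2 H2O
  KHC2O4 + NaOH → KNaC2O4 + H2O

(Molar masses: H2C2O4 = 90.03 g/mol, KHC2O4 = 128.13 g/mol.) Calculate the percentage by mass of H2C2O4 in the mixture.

28.18 %

n(NaOH) = 0.03672 × 0.3467 = 0.01273 mol
Let x = n(H2C2O4), y = n(KHC2O4).
Titrant: 2x + 1y = 0.01273;  mass: 90.03x + 128.13y = 1.073
Solving, x = 3.358 × 10^-3 mol, y = 6.015 × 10^-3 mol
mass of H2C2O4 = 3.358 × 10^-3 × 90.03 = 0.3023 g
% H2C2O4 = 0.3023 / 1.073 × 100 = 28.18 %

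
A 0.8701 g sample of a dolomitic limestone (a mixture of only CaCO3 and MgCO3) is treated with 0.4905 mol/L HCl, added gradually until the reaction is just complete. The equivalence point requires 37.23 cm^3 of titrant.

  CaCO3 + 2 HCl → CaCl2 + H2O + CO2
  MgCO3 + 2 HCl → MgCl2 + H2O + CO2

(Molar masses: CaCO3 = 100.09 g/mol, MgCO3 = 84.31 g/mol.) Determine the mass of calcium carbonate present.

0.6362 g

n(HCl) = 0.03723 × 0.4905 = 0.01826 mol
Let x = n(CaCO3), y = n(MgCO3).
Titrant: 2x + 2y = 0.01826;  mass: 100.09x + 84.31y = 0.8701
Solving, x = 6.356 × 10^-3 mol, y = 2.775 × 10^-3 mol
mass of CaCO3 = 6.356 × 10^-3 × 100.09 = 0.6362 g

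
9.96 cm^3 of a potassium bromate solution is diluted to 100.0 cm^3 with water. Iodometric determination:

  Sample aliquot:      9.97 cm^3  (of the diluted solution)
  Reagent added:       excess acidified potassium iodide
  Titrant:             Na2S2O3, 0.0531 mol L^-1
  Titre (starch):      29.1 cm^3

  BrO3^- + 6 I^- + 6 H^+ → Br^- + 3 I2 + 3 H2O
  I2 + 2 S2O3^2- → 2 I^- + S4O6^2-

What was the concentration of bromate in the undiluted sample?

n(S2O3^2-) = 0.0291 × 0.0531 = 1.55 × 10^-3 mol
n(I2) = n(S2O3^2-)/2 = 7.73 × 10^-4 mol
From the 1:3 ratio, n(BrO3^-) in the aliquot = 1/3 × 7.73 × 10^-4 = 2.58 × 10^-4 mol
[BrO3^-]_dilute = 2.58 × 10^-4 / 0.00997 = 0.0258 mol/L
[BrO3^-]_original = 0.0258 × 100.0/9.96 = 0.259 mol/L

0.259 mol/L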